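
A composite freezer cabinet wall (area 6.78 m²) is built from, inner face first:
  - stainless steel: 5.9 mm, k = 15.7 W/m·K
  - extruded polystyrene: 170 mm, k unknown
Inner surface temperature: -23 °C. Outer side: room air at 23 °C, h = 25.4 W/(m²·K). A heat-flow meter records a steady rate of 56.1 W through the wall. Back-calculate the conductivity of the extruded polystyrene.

Treating each layer as a thermal resistance in series:
R_stainless steel = L/(kA) = 0.0059/(15.7×6.78) = 5.543×10^-5 K/W
R_outer film = 1/(h_o·A) = 1/(25.4×6.78) = 0.005807 K/W
Sum of known resistances R_other = 0.005862 K/W
Total R = ΔT/Q = 46/56.1 = 0.82 K/W
R_extruded polystyrene = R_total − R_other = 0.8141 K/W
k = L/(R·A) = 0.17/(0.8141×6.78)

k ≈ 0.0308 W/(m·K)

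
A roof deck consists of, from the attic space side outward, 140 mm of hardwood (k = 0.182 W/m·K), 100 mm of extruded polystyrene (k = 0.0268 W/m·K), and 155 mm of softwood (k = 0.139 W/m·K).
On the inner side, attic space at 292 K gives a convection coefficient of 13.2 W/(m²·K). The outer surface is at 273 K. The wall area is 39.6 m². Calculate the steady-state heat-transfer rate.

Treating each layer as a thermal resistance in series:
R_inner film = 1/(h_i·A) = 1/(13.2×39.6) = 0.001913 K/W
R_hardwood = L/(kA) = 0.14/(0.182×39.6) = 0.01943 K/W
R_extruded polystyrene = L/(kA) = 0.1/(0.0268×39.6) = 0.09423 K/W
R_softwood = L/(kA) = 0.155/(0.139×39.6) = 0.02816 K/W
R_total = 0.1437 K/W
Q = ΔT / R_total = 19 / 0.1437

Q ≈ 132 W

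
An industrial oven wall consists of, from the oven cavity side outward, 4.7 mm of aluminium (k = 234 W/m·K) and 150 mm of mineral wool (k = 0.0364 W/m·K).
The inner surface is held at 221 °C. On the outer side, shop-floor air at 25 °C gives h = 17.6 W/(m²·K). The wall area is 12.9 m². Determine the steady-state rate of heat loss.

Q ≈ 605 W

Treating each layer as a thermal resistance in series:
R_aluminium = L/(kA) = 0.0047/(234×12.9) = 1.557×10^-6 K/W
R_mineral wool = L/(kA) = 0.15/(0.0364×12.9) = 0.3194 K/W
R_outer film = 1/(h_o·A) = 1/(17.6×12.9) = 0.004405 K/W
R_total = 0.3239 K/W
Q = ΔT / R_total = 196 / 0.3239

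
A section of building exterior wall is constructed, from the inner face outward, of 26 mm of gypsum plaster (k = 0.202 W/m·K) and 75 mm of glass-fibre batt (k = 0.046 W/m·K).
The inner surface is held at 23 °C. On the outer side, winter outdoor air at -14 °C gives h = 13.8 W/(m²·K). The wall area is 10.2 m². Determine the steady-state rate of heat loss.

Q ≈ 206 W

Using the resistance-network approach (series):
R_gypsum plaster = L/(kA) = 0.026/(0.202×10.2) = 0.01262 K/W
R_glass-fibre batt = L/(kA) = 0.075/(0.046×10.2) = 0.1598 K/W
R_outer film = 1/(h_o·A) = 1/(13.8×10.2) = 0.007104 K/W
R_total = 0.1796 K/W
Q = ΔT / R_total = 37 / 0.1796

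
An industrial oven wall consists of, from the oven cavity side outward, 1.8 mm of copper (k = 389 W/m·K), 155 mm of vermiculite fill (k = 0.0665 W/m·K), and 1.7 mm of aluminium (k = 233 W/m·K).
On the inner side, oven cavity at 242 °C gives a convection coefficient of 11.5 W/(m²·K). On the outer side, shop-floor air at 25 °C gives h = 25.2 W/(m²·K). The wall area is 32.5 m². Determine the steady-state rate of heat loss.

Series thermal resistances:
R_inner film = 1/(h_i·A) = 1/(11.5×32.5) = 0.002676 K/W
R_copper = L/(kA) = 0.0018/(389×32.5) = 1.424×10^-7 K/W
R_vermiculite fill = L/(kA) = 0.155/(0.0665×32.5) = 0.07172 K/W
R_aluminium = L/(kA) = 0.0017/(233×32.5) = 2.245×10^-7 K/W
R_outer film = 1/(h_o·A) = 1/(25.2×32.5) = 0.001221 K/W
R_total = 0.07561 K/W
Q = ΔT / R_total = 217 / 0.07561

Q ≈ 2870 W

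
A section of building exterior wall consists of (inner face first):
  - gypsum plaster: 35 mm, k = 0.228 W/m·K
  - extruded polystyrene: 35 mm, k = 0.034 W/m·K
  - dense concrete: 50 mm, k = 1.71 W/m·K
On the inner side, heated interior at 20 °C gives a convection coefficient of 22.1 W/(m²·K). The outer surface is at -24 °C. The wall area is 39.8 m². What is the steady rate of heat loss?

Using the resistance-network approach (series):
R_inner film = 1/(h_i·A) = 1/(22.1×39.8) = 0.001137 K/W
R_gypsum plaster = L/(kA) = 0.035/(0.228×39.8) = 0.003857 K/W
R_extruded polystyrene = L/(kA) = 0.035/(0.034×39.8) = 0.02586 K/W
R_dense concrete = L/(kA) = 0.05/(1.71×39.8) = 7.347×10^-4 K/W
R_total = 0.03159 K/W
Q = ΔT / R_total = 44 / 0.03159

Q ≈ 1390 W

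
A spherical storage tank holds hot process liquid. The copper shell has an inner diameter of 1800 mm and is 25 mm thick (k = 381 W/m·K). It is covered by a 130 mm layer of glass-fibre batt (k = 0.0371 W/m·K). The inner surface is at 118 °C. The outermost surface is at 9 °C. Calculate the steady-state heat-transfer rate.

Q ≈ 381 W

Spherical conduction: R = (1/r_in − 1/r_out)/(4πk) per layer; series-sum.
R_copper shell = (1/0.9 − 1/0.925)/(4π×381) = 6.272×10^-6 K/W
R_glass-fibre batt = (1/0.925 − 1/1.055)/(4π×0.0371) = 0.2857 K/W
R_total = 0.2857 K/W
Q = ΔT/R_total = 109/0.2857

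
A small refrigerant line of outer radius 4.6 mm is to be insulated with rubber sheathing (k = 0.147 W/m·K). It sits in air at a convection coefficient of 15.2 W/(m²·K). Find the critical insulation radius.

For a cylinder r_cr = k/h = 0.147/15.2
r_cr = 9.67 mm; since the bare radius (4.6 mm) is below r_cr, adding a thin layer of insulation will *increase* heat loss.

r_cr ≈ 9.67 mm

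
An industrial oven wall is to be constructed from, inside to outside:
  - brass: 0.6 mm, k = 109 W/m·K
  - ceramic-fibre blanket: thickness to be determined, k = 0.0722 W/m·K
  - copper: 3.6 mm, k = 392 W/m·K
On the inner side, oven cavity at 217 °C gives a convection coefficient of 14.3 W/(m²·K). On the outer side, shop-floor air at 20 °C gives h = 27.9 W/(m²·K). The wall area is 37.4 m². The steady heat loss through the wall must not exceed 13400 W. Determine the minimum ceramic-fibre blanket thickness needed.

L ≈ 32.1 mm

Thermal resistances in series:
R_inner film = 1/(h_i·A) = 1/(14.3×37.4) = 0.00187 K/W
R_brass = L/(kA) = 0.0006/(109×37.4) = 1.472×10^-7 K/W
R_copper = L/(kA) = 0.0036/(392×37.4) = 2.456×10^-7 K/W
R_outer film = 1/(h_o·A) = 1/(27.9×37.4) = 9.584×10^-4 K/W
Sum of the known resistances R_other = 0.002829 K/W
Required total resistance R_tot = ΔT/Q_allow = 197/13400 = 0.0147 K/W
R_ceramic-fibre blanket = R_tot − R_other = 0.01187 K/W
L = R·k·A = 0.01187×0.0722×37.4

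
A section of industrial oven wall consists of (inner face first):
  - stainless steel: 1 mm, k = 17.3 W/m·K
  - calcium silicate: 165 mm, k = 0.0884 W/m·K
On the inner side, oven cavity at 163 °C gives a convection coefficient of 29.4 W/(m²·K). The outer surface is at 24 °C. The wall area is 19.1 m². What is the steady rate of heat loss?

Series thermal resistances:
R_inner film = 1/(h_i·A) = 1/(29.4×19.1) = 0.001781 K/W
R_stainless steel = L/(kA) = 0.001/(17.3×19.1) = 3.026×10^-6 K/W
R_calcium silicate = L/(kA) = 0.165/(0.0884×19.1) = 0.09772 K/W
R_total = 0.09951 K/W
Q = ΔT / R_total = 139 / 0.09951

Q ≈ 1400 W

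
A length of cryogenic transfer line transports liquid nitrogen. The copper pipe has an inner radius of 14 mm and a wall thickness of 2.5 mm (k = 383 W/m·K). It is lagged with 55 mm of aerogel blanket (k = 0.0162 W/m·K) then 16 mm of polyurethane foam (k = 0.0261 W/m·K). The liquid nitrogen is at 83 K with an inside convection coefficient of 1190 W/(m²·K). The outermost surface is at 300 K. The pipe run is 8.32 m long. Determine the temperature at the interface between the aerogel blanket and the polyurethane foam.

T ≈ 283 K

Per-layer cylindrical resistances, series-summed:
R_inner film = 1/(h_i·2πr₁L) = 1/(1190×2π×0.014×8.32) = 0.001148 K/W
R_copper pipe wall = ln(16.5/14)/(2π×383×8.32) = 8.206×10^-6 K/W
R_aerogel blanket = ln(71.5/16.5)/(2π×0.0162×8.32) = 1.731 K/W
R_polyurethane foam = ln(87.5/71.5)/(2π×0.0261×8.32) = 0.148 K/W
R_total = 1.881 K/W
Q = ΔT/R_total = 217/1.881
Q = 115 W
T_interface = T_inner + Q·ΣR(inner→interface) = 83 + 115×1.733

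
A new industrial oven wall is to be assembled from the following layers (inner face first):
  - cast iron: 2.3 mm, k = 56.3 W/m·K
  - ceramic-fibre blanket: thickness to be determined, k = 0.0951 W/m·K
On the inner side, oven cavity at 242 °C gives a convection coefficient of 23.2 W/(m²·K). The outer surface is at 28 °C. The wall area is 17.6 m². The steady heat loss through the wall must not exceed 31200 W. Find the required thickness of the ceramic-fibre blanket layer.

L ≈ 7.38 mm

Using the resistance-network approach (series):
R_inner film = 1/(h_i·A) = 1/(23.2×17.6) = 0.002449 K/W
R_cast iron = L/(kA) = 0.0023/(56.3×17.6) = 2.321×10^-6 K/W
Sum of the known resistances R_other = 0.002451 K/W
Required total resistance R_tot = ΔT/Q_allow = 214/31200 = 0.006859 K/W
R_ceramic-fibre blanket = R_tot − R_other = 0.004408 K/W
L = R·k·A = 0.004408×0.0951×17.6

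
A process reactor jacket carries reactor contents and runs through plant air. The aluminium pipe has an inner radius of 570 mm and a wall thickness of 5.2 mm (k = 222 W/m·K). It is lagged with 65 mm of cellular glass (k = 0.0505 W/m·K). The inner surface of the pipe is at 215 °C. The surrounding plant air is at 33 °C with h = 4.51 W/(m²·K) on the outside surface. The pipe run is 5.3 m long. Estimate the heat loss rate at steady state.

Radial resistances (cylindrical: R_cond = ln(r_o/r_i)/(2πkL), R_conv = 1/(h·2πrL)):
R_aluminium pipe wall = ln(575.2/570)/(2π×222×5.3) = 1.228×10^-6 K/W
R_cellular glass = ln(640.2/575.2)/(2π×0.0505×5.3) = 0.06366 K/W
R_outer film = 1/(h_o·2πr_oL) = 1/(4.51×2π×0.6402×5.3) = 0.0104 K/W
R_total = 0.07407 K/W
Q = ΔT/R_total = 182/0.07407

Q ≈ 2460 W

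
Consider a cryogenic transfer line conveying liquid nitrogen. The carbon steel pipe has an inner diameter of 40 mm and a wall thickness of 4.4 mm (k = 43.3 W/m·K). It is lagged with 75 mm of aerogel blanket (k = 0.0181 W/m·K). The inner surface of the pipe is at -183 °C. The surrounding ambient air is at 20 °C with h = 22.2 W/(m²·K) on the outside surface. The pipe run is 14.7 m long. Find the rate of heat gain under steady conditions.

Cylindrical conduction, so R = ln(r₂/r₁)/(2πkL) per layer, in series:
R_carbon steel pipe wall = ln(24.4/20)/(2π×43.3×14.7) = 4.972×10^-5 K/W
R_aerogel blanket = ln(99.4/24.4)/(2π×0.0181×14.7) = 0.8402 K/W
R_outer film = 1/(h_o·2πr_oL) = 1/(22.2×2π×0.0994×14.7) = 0.004906 K/W
R_total = 0.8451 K/W
Q = ΔT/R_total = 203/0.8451

Q ≈ 240 W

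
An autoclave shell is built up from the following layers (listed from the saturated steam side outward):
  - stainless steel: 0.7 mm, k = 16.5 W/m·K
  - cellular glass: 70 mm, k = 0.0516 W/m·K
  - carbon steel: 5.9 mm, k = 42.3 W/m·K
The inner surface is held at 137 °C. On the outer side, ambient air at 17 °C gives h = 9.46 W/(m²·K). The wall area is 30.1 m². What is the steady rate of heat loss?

Q ≈ 2470 W

Treating each layer as a thermal resistance in series:
R_stainless steel = L/(kA) = 0.0007/(16.5×30.1) = 1.409×10^-6 K/W
R_cellular glass = L/(kA) = 0.07/(0.0516×30.1) = 0.04507 K/W
R_carbon steel = L/(kA) = 0.0059/(42.3×30.1) = 4.634×10^-6 K/W
R_outer film = 1/(h_o·A) = 1/(9.46×30.1) = 0.003512 K/W
R_total = 0.04859 K/W
Q = ΔT / R_total = 120 / 0.04859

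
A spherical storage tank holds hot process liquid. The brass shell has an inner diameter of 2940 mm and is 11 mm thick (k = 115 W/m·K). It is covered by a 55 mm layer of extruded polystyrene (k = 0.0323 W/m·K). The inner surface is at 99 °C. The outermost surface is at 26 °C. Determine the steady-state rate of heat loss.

Q ≈ 1230 W

Spherical conduction: R = (1/r_in − 1/r_out)/(4πk) per layer; series-sum.
R_brass shell = (1/1.47 − 1/1.481)/(4π×115) = 3.496×10^-6 K/W
R_extruded polystyrene = (1/1.481 − 1/1.536)/(4π×0.0323) = 0.05957 K/W
R_total = 0.05957 K/W
Q = ΔT/R_total = 73/0.05957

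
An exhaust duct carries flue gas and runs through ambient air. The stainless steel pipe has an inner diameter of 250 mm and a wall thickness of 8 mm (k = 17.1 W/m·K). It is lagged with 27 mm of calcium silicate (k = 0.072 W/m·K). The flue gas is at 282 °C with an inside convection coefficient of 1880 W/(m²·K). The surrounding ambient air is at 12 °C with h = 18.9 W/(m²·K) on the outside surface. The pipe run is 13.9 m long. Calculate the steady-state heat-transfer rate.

Treating each annulus and film as a series resistance:
R_inner film = 1/(h_i·2πr₁L) = 1/(1880×2π×0.125×13.9) = 4.872×10^-5 K/W
R_stainless steel pipe wall = ln(133/125)/(2π×17.1×13.9) = 4.154×10^-5 K/W
R_calcium silicate = ln(160/133)/(2π×0.072×13.9) = 0.02939 K/W
R_outer film = 1/(h_o·2πr_oL) = 1/(18.9×2π×0.16×13.9) = 0.003786 K/W
R_total = 0.03327 K/W
Q = ΔT/R_total = 270/0.03327

Q ≈ 8120 W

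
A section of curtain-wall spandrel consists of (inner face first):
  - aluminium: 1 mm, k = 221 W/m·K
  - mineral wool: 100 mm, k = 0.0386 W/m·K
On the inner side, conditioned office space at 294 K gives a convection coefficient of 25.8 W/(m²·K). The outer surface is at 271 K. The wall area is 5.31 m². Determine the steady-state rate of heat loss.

Series thermal resistances:
R_inner film = 1/(h_i·A) = 1/(25.8×5.31) = 0.007299 K/W
R_aluminium = L/(kA) = 0.001/(221×5.31) = 8.521×10^-7 K/W
R_mineral wool = L/(kA) = 0.1/(0.0386×5.31) = 0.4879 K/W
R_total = 0.4952 K/W
Q = ΔT / R_total = 23 / 0.4952

Q ≈ 46.4 W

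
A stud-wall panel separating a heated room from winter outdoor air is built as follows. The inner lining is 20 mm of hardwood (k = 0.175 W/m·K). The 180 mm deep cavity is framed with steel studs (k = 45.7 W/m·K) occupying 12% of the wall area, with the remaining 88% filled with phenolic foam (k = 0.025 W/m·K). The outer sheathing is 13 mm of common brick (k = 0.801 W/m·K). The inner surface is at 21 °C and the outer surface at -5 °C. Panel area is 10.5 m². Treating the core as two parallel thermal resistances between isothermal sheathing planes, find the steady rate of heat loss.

Sheathing layers in series; stud and cavity paths in parallel between them.
R_inner = 0.02/(0.175×10.5) = 0.01088 K/W
R_stud  = 0.18/(45.7×0.12×10.5) = 0.003126 K/W
R_cav   = 0.18/(0.025×0.88×10.5) = 0.7792 K/W
1/R_core = 1/R_stud + 1/R_cav → R_core = 0.003113 K/W
R_outer = 0.013/(0.801×10.5) = 0.001546 K/W
R_total = 0.01554 K/W
Q = ΔT/R_total = 26/0.01554

Q ≈ 1670 W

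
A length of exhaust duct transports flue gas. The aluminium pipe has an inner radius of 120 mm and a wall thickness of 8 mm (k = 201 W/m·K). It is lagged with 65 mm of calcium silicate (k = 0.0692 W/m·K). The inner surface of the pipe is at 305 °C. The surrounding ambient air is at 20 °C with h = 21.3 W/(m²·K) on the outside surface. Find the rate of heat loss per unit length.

q′ ≈ 290 W/m

Treating each annulus and film as a series resistance:
R_aluminium pipe wall = ln(128/120)/(2π×201×1) = 5.11×10^-5 K/W
R_calcium silicate = ln(193/128)/(2π×0.0692×1) = 0.9445 K/W
R_outer film = 1/(h_o·2πr_oL) = 1/(21.3×2π×0.193×1) = 0.03872 K/W
R_total = 0.9833 K/W
Q = ΔT/R_total = 285/0.9833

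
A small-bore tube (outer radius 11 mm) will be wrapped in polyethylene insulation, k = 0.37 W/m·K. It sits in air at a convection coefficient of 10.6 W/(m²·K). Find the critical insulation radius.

r_cr ≈ 34.9 mm

For a cylinder r_cr = k/h = 0.37/10.6
r_cr = 34.9 mm; since the bare radius (11 mm) is below r_cr, adding a thin layer of insulation will *increase* heat loss.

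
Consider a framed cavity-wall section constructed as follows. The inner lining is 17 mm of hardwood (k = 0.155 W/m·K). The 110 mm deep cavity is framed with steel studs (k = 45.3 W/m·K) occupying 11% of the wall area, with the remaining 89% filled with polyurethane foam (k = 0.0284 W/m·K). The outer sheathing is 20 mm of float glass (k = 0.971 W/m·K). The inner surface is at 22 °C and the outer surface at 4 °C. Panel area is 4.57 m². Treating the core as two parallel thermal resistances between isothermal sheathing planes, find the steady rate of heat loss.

Q ≈ 540 W

Sheathing layers in series; stud and cavity paths in parallel between them.
R_inner = 0.017/(0.155×4.57) = 0.024 K/W
R_stud  = 0.11/(45.3×0.11×4.57) = 0.00483 K/W
R_cav   = 0.11/(0.0284×0.89×4.57) = 0.9523 K/W
1/R_core = 1/R_stud + 1/R_cav → R_core = 0.004806 K/W
R_outer = 0.02/(0.971×4.57) = 0.004507 K/W
R_total = 0.03331 K/W
Q = ΔT/R_total = 18/0.03331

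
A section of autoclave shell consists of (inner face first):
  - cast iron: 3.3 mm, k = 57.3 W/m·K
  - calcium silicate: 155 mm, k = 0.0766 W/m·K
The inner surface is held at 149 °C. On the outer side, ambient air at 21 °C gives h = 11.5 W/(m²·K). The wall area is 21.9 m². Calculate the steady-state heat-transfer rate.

Q ≈ 1330 W

Model the wall as resistances in series:
R_cast iron = L/(kA) = 0.0033/(57.3×21.9) = 2.63×10^-6 K/W
R_calcium silicate = L/(kA) = 0.155/(0.0766×21.9) = 0.0924 K/W
R_outer film = 1/(h_o·A) = 1/(11.5×21.9) = 0.003971 K/W
R_total = 0.09637 K/W
Q = ΔT / R_total = 128 / 0.09637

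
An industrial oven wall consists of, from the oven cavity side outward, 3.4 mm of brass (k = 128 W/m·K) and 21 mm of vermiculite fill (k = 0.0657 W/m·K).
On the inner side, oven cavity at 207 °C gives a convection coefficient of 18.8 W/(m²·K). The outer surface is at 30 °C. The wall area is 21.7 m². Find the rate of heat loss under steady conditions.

Q ≈ 10300 W

Treating each layer as a thermal resistance in series:
R_inner film = 1/(h_i·A) = 1/(18.8×21.7) = 0.002451 K/W
R_brass = L/(kA) = 0.0034/(128×21.7) = 1.224×10^-6 K/W
R_vermiculite fill = L/(kA) = 0.021/(0.0657×21.7) = 0.01473 K/W
R_total = 0.01718 K/W
Q = ΔT / R_total = 177 / 0.01718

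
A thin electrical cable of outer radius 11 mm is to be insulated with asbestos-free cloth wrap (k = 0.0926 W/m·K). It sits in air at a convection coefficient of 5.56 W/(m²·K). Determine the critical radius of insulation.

For a cylinder r_cr = k/h = 0.0926/5.56
r_cr = 16.7 mm; since the bare radius (11 mm) is below r_cr, adding a thin layer of insulation will *increase* heat loss.

r_cr ≈ 16.7 mm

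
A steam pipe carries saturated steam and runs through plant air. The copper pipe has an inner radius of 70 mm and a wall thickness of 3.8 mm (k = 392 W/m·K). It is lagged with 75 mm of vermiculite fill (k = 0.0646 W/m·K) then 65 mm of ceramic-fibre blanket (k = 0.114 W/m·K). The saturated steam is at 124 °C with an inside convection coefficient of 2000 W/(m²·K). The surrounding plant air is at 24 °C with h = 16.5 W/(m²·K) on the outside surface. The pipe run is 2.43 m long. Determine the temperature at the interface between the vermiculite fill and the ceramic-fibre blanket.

Treating each annulus and film as a series resistance:
R_inner film = 1/(h_i·2πr₁L) = 1/(2000×2π×0.07×2.43) = 4.678×10^-4 K/W
R_copper pipe wall = ln(73.8/70)/(2π×392×2.43) = 8.832×10^-6 K/W
R_vermiculite fill = ln(148.8/73.8)/(2π×0.0646×2.43) = 0.711 K/W
R_ceramic-fibre blanket = ln(213.8/148.8)/(2π×0.114×2.43) = 0.2082 K/W
R_outer film = 1/(h_o·2πr_oL) = 1/(16.5×2π×0.2138×2.43) = 0.01857 K/W
R_total = 0.9382 K/W
Q = ΔT/R_total = 100/0.9382
Q = 107 W
T_interface = T_inner − Q·ΣR(inner→interface) = 124 − 107×0.7114

T ≈ 48.2 °C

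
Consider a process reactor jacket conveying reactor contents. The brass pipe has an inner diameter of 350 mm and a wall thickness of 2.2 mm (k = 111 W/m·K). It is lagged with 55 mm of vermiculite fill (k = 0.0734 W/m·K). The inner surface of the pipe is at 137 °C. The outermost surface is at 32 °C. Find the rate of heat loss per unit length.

q′ ≈ 179 W/m

Radial resistances (cylindrical: R_cond = ln(r_o/r_i)/(2πkL), R_conv = 1/(h·2πrL)):
R_brass pipe wall = ln(177.2/175)/(2π×111×1) = 1.791×10^-5 K/W
R_vermiculite fill = ln(232.2/177.2)/(2π×0.0734×1) = 0.5861 K/W
R_total = 0.5862 K/W
Q = ΔT/R_total = 105/0.5862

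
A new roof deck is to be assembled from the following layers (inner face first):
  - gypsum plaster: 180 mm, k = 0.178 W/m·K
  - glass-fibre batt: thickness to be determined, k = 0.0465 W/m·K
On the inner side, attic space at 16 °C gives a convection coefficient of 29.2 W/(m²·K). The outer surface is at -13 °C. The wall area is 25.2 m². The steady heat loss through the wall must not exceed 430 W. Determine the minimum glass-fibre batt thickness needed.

Thermal resistances in series:
R_inner film = 1/(h_i·A) = 1/(29.2×25.2) = 0.001359 K/W
R_gypsum plaster = L/(kA) = 0.18/(0.178×25.2) = 0.04013 K/W
Sum of the known resistances R_other = 0.04149 K/W
Required total resistance R_tot = ΔT/Q_allow = 29/430 = 0.06744 K/W
R_glass-fibre batt = R_tot − R_other = 0.02595 K/W
L = R·k·A = 0.02595×0.0465×25.2

L ≈ 30.4 mm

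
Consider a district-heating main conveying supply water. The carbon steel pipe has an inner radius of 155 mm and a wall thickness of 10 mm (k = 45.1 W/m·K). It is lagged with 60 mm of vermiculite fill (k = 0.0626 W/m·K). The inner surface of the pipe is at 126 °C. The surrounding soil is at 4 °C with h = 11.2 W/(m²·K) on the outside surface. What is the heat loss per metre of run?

q′ ≈ 143 W/m

Per-layer cylindrical resistances, series-summed:
R_carbon steel pipe wall = ln(165/155)/(2π×45.1×1) = 2.206×10^-4 K/W
R_vermiculite fill = ln(225/165)/(2π×0.0626×1) = 0.7885 K/W
R_outer film = 1/(h_o·2πr_oL) = 1/(11.2×2π×0.225×1) = 0.06316 K/W
R_total = 0.8519 K/W
Q = ΔT/R_total = 122/0.8519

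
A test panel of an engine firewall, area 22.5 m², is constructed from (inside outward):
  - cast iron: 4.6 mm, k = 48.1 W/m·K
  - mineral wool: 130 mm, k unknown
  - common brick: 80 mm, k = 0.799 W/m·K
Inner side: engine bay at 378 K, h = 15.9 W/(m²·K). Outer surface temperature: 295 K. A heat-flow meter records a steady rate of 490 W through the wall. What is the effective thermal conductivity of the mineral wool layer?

k ≈ 0.0356 W/(m·K)

Treating each layer as a thermal resistance in series:
R_inner film = 1/(h_i·A) = 1/(15.9×22.5) = 0.002795 K/W
R_cast iron = L/(kA) = 0.0046/(48.1×22.5) = 4.25×10^-6 K/W
R_common brick = L/(kA) = 0.08/(0.799×22.5) = 0.00445 K/W
Sum of known resistances R_other = 0.00725 K/W
Total R = ΔT/Q = 83/490 = 0.1694 K/W
R_mineral wool = R_total − R_other = 0.1621 K/W
k = L/(R·A) = 0.13/(0.1621×22.5)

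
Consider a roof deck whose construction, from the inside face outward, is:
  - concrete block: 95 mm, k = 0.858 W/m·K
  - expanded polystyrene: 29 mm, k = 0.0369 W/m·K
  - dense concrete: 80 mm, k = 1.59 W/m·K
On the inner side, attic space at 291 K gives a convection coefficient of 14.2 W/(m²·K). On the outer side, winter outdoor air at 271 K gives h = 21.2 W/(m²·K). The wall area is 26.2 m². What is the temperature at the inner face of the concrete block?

T ≈ 290 K

Model the wall as resistances in series:
R_inner film = 1/(h_i·A) = 1/(14.2×26.2) = 0.002688 K/W
R_concrete block = L/(kA) = 0.095/(0.858×26.2) = 0.004226 K/W
R_expanded polystyrene = L/(kA) = 0.029/(0.0369×26.2) = 0.03 K/W
R_dense concrete = L/(kA) = 0.08/(1.59×26.2) = 0.00192 K/W
R_outer film = 1/(h_o·A) = 1/(21.2×26.2) = 0.0018 K/W
R_total = 0.04063 K/W;  Q = ΔT/R_total = 20/0.04063 = 492.2 W
T_interface = T_inner − Q·ΣR(inner→interface) = 291 − 492×0.002688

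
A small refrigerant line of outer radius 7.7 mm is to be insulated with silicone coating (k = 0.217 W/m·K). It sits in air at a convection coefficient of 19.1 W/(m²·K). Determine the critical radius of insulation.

For a cylinder r_cr = k/h = 0.217/19.1
r_cr = 11.4 mm; since the bare radius (7.7 mm) is below r_cr, adding a thin layer of insulation will *increase* heat loss.

r_cr ≈ 11.4 mm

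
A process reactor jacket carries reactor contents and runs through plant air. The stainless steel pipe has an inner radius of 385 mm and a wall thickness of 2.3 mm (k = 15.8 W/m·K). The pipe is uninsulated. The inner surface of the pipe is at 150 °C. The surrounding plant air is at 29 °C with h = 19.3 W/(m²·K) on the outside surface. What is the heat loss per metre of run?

Treating each annulus and film as a series resistance:
R_stainless steel pipe wall = ln(387.3/385)/(2π×15.8×1) = 6×10^-5 K/W
R_outer film = 1/(h_o·2πr_oL) = 1/(19.3×2π×0.3873×1) = 0.02129 K/W
R_total = 0.02135 K/W
Q = ΔT/R_total = 121/0.02135

q′ ≈ 5670 W/m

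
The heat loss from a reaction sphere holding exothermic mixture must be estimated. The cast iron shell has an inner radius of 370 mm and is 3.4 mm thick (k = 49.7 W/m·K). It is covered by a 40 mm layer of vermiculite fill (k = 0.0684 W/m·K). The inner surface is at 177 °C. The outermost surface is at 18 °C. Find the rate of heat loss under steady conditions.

Q ≈ 527 W

For a spherical shell R = (1/r₁ − 1/r₂)/(4πk); film R = 1/(h·4πr²). In series:
R_cast iron shell = (1/0.37 − 1/0.3734)/(4π×49.7) = 3.94×10^-5 K/W
R_vermiculite fill = (1/0.3734 − 1/0.4134)/(4π×0.0684) = 0.3015 K/W
R_total = 0.3015 K/W
Q = ΔT/R_total = 159/0.3015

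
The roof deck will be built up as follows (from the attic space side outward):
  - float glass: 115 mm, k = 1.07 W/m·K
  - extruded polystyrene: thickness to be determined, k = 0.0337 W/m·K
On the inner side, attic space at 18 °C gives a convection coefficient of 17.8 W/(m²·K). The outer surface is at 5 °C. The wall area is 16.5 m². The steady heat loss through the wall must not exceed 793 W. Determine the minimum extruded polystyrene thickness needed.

Model the wall as resistances in series:
R_inner film = 1/(h_i·A) = 1/(17.8×16.5) = 0.003405 K/W
R_float glass = L/(kA) = 0.115/(1.07×16.5) = 0.006514 K/W
Sum of the known resistances R_other = 0.009919 K/W
Required total resistance R_tot = ΔT/Q_allow = 13/793 = 0.01639 K/W
R_extruded polystyrene = R_tot − R_other = 0.006475 K/W
L = R·k·A = 0.006475×0.0337×16.5

L ≈ 3.6 mm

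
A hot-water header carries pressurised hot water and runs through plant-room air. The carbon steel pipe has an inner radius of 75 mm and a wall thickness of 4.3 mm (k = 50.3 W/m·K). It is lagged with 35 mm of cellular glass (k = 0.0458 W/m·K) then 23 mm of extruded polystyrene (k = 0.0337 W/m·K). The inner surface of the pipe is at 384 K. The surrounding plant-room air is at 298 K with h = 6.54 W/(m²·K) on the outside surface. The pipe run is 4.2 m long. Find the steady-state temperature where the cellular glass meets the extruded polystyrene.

T ≈ 337 K

Radial resistances (cylindrical: R_cond = ln(r_o/r_i)/(2πkL), R_conv = 1/(h·2πrL)):
R_carbon steel pipe wall = ln(79.3/75)/(2π×50.3×4.2) = 4.2×10^-5 K/W
R_cellular glass = ln(114.3/79.3)/(2π×0.0458×4.2) = 0.3025 K/W
R_extruded polystyrene = ln(137.3/114.3)/(2π×0.0337×4.2) = 0.2062 K/W
R_outer film = 1/(h_o·2πr_oL) = 1/(6.54×2π×0.1373×4.2) = 0.0422 K/W
R_total = 0.5509 K/W
Q = ΔT/R_total = 86/0.5509
Q = 156 W
T_interface = T_inner − Q·ΣR(inner→interface) = 384 − 156×0.3025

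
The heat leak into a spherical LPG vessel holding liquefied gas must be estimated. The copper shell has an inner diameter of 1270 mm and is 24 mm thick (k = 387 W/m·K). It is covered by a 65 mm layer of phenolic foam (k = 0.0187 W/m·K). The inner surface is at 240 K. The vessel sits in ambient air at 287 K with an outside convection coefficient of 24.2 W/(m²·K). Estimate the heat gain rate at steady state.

Q ≈ 80.2 W

Spherical conduction: R = (1/r_in − 1/r_out)/(4πk) per layer; series-sum.
R_copper shell = (1/0.635 − 1/0.659)/(4π×387) = 1.179×10^-5 K/W
R_phenolic foam = (1/0.659 − 1/0.724)/(4π×0.0187) = 0.5797 K/W
R_outer film = 1/(h·4πr_o²) = 1/(24.2×4π×0.724²) = 0.006273 K/W
R_total = 0.586 K/W
Q = ΔT/R_total = 47/0.586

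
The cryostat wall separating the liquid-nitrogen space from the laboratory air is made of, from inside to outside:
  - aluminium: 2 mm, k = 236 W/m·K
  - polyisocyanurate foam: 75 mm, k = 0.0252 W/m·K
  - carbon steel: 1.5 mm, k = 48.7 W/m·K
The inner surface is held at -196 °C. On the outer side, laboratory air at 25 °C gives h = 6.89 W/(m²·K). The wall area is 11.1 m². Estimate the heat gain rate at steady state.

Thermal resistances in series:
R_aluminium = L/(kA) = 0.002/(236×11.1) = 7.635×10^-7 K/W
R_polyisocyanurate foam = L/(kA) = 0.075/(0.0252×11.1) = 0.2681 K/W
R_carbon steel = L/(kA) = 0.0015/(48.7×11.1) = 2.775×10^-6 K/W
R_outer film = 1/(h_o·A) = 1/(6.89×11.1) = 0.01308 K/W
R_total = 0.2812 K/W
Q = ΔT / R_total = 221 / 0.2812

Q ≈ 786 W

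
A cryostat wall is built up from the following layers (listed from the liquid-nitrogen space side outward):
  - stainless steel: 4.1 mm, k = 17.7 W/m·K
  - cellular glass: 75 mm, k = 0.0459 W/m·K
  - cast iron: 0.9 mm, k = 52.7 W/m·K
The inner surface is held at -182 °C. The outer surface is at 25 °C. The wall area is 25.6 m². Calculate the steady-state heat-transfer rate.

Q ≈ 3240 W

Treating each layer as a thermal resistance in series:
R_stainless steel = L/(kA) = 0.0041/(17.7×25.6) = 9.048×10^-6 K/W
R_cellular glass = L/(kA) = 0.075/(0.0459×25.6) = 0.06383 K/W
R_cast iron = L/(kA) = 0.0009/(52.7×25.6) = 6.671×10^-7 K/W
R_total = 0.06384 K/W
Q = ΔT / R_total = 207 / 0.06384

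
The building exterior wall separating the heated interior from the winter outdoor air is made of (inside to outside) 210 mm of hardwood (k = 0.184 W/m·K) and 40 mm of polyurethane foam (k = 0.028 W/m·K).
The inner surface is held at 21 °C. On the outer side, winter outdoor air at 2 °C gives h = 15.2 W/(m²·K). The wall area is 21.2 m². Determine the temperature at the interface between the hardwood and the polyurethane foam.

Thermal resistances in series:
R_hardwood = L/(kA) = 0.21/(0.184×21.2) = 0.05384 K/W
R_polyurethane foam = L/(kA) = 0.04/(0.028×21.2) = 0.06739 K/W
R_outer film = 1/(h_o·A) = 1/(15.2×21.2) = 0.003103 K/W
R_total = 0.1243 K/W;  Q = ΔT/R_total = 19/0.1243 = 152.8 W
T_interface = T_inner − Q·ΣR(inner→interface) = 21 − 153×0.05384

T ≈ 12.8 °C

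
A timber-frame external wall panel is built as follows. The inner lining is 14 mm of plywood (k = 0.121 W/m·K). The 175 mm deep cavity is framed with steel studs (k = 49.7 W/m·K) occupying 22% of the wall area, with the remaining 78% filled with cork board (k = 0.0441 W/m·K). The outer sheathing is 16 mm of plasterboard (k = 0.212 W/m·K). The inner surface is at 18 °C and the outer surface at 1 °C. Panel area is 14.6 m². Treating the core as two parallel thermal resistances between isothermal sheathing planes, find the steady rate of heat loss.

Q ≈ 1200 W

Sheathing layers in series; stud and cavity paths in parallel between them.
R_inner = 0.014/(0.121×14.6) = 0.007925 K/W
R_stud  = 0.175/(49.7×0.22×14.6) = 0.001096 K/W
R_cav   = 0.175/(0.0441×0.78×14.6) = 0.3485 K/W
1/R_core = 1/R_stud + 1/R_cav → R_core = 0.001093 K/W
R_outer = 0.016/(0.212×14.6) = 0.005169 K/W
R_total = 0.01419 K/W
Q = ΔT/R_total = 17/0.01419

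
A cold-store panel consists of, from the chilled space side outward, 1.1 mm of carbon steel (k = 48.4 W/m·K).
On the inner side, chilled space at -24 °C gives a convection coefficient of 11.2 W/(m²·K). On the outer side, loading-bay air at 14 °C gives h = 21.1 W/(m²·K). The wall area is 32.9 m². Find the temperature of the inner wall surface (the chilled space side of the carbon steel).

Series thermal resistances:
R_inner film = 1/(h_i·A) = 1/(11.2×32.9) = 0.002714 K/W
R_carbon steel = L/(kA) = 0.0011/(48.4×32.9) = 6.908×10^-7 K/W
R_outer film = 1/(h_o·A) = 1/(21.1×32.9) = 0.001441 K/W
R_total = 0.004155 K/W;  Q = ΔT/R_total = 38/0.004155 = 9145 W
T_interface = T_inner + Q·ΣR(inner→interface) = -24 + 9150×0.002714

T ≈ 0.819 °C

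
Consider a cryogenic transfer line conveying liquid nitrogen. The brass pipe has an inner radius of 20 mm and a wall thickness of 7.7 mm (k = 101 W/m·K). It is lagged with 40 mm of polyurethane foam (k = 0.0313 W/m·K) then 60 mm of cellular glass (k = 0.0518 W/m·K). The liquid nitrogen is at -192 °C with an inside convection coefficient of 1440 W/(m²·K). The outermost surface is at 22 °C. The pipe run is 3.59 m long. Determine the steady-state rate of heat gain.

Treating each annulus and film as a series resistance:
R_inner film = 1/(h_i·2πr₁L) = 1/(1440×2π×0.02×3.59) = 0.001539 K/W
R_brass pipe wall = ln(27.7/20)/(2π×101×3.59) = 1.43×10^-4 K/W
R_polyurethane foam = ln(67.7/27.7)/(2π×0.0313×3.59) = 1.266 K/W
R_cellular glass = ln(127.7/67.7)/(2π×0.0518×3.59) = 0.5431 K/W
R_total = 1.811 K/W
Q = ΔT/R_total = 214/1.811

Q ≈ 118 W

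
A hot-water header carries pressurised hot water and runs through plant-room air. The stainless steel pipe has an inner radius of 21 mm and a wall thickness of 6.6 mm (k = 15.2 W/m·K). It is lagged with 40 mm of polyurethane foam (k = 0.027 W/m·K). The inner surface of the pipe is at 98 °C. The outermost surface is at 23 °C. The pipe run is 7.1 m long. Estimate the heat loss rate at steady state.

Q ≈ 101 W

Treating each annulus and film as a series resistance:
R_stainless steel pipe wall = ln(27.6/21)/(2π×15.2×7.1) = 4.03×10^-4 K/W
R_polyurethane foam = ln(67.6/27.6)/(2π×0.027×7.1) = 0.7437 K/W
R_total = 0.7441 K/W
Q = ΔT/R_total = 75/0.7441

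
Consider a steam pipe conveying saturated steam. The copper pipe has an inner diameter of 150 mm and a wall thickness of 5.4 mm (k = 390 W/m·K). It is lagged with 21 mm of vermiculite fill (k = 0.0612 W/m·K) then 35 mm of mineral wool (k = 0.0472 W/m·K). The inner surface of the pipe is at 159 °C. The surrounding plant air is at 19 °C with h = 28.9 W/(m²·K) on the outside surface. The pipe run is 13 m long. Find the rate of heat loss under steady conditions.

Treating each annulus and film as a series resistance:
R_copper pipe wall = ln(80.4/75)/(2π×390×13) = 2.183×10^-6 K/W
R_vermiculite fill = ln(101.4/80.4)/(2π×0.0612×13) = 0.04642 K/W
R_mineral wool = ln(136.4/101.4)/(2π×0.0472×13) = 0.07691 K/W
R_outer film = 1/(h_o·2πr_oL) = 1/(28.9×2π×0.1364×13) = 0.003106 K/W
R_total = 0.1264 K/W
Q = ΔT/R_total = 140/0.1264

Q ≈ 1110 W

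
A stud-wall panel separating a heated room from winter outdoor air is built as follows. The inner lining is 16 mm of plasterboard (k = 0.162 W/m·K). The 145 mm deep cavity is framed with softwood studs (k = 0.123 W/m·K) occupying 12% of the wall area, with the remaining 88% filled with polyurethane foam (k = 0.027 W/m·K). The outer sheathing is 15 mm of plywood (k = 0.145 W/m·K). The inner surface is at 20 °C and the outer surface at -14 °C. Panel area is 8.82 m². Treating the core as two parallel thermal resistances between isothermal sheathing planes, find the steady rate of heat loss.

Sheathing layers in series; stud and cavity paths in parallel between them.
R_inner = 0.016/(0.162×8.82) = 0.0112 K/W
R_stud  = 0.145/(0.123×0.12×8.82) = 1.114 K/W
R_cav   = 0.145/(0.027×0.88×8.82) = 0.6919 K/W
1/R_core = 1/R_stud + 1/R_cav → R_core = 0.4268 K/W
R_outer = 0.015/(0.145×8.82) = 0.01173 K/W
R_total = 0.4497 K/W
Q = ΔT/R_total = 34/0.4497

Q ≈ 75.6 W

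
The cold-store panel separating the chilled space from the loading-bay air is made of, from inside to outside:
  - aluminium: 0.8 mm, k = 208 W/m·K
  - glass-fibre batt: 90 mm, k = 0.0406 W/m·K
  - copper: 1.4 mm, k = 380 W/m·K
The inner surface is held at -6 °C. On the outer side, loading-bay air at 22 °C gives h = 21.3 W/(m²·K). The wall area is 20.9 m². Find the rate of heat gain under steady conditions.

Q ≈ 259 W

Series thermal resistances:
R_aluminium = L/(kA) = 0.0008/(208×20.9) = 1.84×10^-7 K/W
R_glass-fibre batt = L/(kA) = 0.09/(0.0406×20.9) = 0.1061 K/W
R_copper = L/(kA) = 0.0014/(380×20.9) = 1.763×10^-7 K/W
R_outer film = 1/(h_o·A) = 1/(21.3×20.9) = 0.002246 K/W
R_total = 0.1083 K/W
Q = ΔT / R_total = 28 / 0.1083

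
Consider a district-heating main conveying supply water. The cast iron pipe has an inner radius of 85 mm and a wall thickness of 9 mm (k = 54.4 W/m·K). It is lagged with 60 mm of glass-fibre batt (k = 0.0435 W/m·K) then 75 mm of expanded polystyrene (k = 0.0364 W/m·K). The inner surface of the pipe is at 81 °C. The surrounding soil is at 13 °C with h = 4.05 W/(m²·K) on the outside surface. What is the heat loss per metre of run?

q′ ≈ 18.3 W/m

For a radial system each layer contributes R = ln(r_out/r_in)/(2πkL); films add R = 1/(hA).
R_cast iron pipe wall = ln(94/85)/(2π×54.4×1) = 2.944×10^-4 K/W
R_glass-fibre batt = ln(154/94)/(2π×0.0435×1) = 1.806 K/W
R_expanded polystyrene = ln(229/154)/(2π×0.0364×1) = 1.735 K/W
R_outer film = 1/(h_o·2πr_oL) = 1/(4.05×2π×0.229×1) = 0.1716 K/W
R_total = 3.713 K/W
Q = ΔT/R_total = 68/3.713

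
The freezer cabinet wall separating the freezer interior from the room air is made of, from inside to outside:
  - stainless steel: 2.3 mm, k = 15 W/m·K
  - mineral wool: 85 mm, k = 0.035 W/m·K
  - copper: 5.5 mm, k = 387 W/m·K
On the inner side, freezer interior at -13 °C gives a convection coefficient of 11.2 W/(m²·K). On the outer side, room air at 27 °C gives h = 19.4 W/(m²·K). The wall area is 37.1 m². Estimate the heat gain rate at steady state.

Series thermal resistances:
R_inner film = 1/(h_i·A) = 1/(11.2×37.1) = 0.002407 K/W
R_stainless steel = L/(kA) = 0.0023/(15×37.1) = 4.133×10^-6 K/W
R_mineral wool = L/(kA) = 0.085/(0.035×37.1) = 0.06546 K/W
R_copper = L/(kA) = 0.0055/(387×37.1) = 3.831×10^-7 K/W
R_outer film = 1/(h_o·A) = 1/(19.4×37.1) = 0.001389 K/W
R_total = 0.06926 K/W
Q = ΔT / R_total = 40 / 0.06926

Q ≈ 578 W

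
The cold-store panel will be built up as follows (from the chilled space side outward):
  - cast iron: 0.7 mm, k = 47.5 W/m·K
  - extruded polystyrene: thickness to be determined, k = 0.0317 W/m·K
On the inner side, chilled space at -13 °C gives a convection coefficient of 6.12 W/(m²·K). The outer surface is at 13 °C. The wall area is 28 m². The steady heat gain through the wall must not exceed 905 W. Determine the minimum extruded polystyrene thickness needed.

Series thermal resistances:
R_inner film = 1/(h_i·A) = 1/(6.12×28) = 0.005836 K/W
R_cast iron = L/(kA) = 0.0007/(47.5×28) = 5.263×10^-7 K/W
Sum of the known resistances R_other = 0.005836 K/W
Required total resistance R_tot = ΔT/Q_allow = 26/905 = 0.02873 K/W
R_extruded polystyrene = R_tot − R_other = 0.02289 K/W
L = R·k·A = 0.02289×0.0317×28

L ≈ 20.3 mm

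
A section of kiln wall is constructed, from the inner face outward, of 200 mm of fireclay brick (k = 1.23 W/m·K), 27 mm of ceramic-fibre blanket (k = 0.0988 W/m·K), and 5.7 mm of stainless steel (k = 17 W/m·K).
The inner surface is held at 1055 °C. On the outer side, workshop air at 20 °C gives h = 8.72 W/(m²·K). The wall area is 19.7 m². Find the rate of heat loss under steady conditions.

Q ≈ 37000 W

Thermal resistances in series:
R_fireclay brick = L/(kA) = 0.2/(1.23×19.7) = 0.008254 K/W
R_ceramic-fibre blanket = L/(kA) = 0.027/(0.0988×19.7) = 0.01387 K/W
R_stainless steel = L/(kA) = 0.0057/(17×19.7) = 1.702×10^-5 K/W
R_outer film = 1/(h_o·A) = 1/(8.72×19.7) = 0.005821 K/W
R_total = 0.02796 K/W
Q = ΔT / R_total = 1035 / 0.02796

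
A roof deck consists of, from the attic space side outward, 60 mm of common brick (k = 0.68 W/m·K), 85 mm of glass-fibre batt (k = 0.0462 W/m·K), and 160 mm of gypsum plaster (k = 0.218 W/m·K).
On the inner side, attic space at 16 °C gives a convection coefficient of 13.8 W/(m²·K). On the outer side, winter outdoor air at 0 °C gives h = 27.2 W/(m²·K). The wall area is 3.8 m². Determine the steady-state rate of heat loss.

Q ≈ 21.9 W

Thermal resistances in series:
R_inner film = 1/(h_i·A) = 1/(13.8×3.8) = 0.01907 K/W
R_common brick = L/(kA) = 0.06/(0.68×3.8) = 0.02322 K/W
R_glass-fibre batt = L/(kA) = 0.085/(0.0462×3.8) = 0.4842 K/W
R_gypsum plaster = L/(kA) = 0.16/(0.218×3.8) = 0.1931 K/W
R_outer film = 1/(h_o·A) = 1/(27.2×3.8) = 0.009675 K/W
R_total = 0.7293 K/W
Q = ΔT / R_total = 16 / 0.7293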